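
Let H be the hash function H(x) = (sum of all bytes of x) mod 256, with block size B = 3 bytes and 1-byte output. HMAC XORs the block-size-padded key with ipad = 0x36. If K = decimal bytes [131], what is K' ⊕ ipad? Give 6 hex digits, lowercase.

b53636

Key decimal bytes [131] = 83 is 1 byte ≤ B = 3; zero-pad to 3 bytes: K' = 83 00 00.
XOR each byte with 0x36: 83⊕36=b5, 00⊕36=36, 00⊕36=36.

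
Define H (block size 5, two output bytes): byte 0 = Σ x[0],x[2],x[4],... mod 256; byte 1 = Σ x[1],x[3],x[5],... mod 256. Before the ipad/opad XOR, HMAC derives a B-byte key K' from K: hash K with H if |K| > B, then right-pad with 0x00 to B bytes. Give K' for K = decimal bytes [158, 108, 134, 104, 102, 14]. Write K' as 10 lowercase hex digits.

|K| = 6 > B = 5, so first hash the key.
H(K): even-index sum = 394 mod 256 = 138; odd-index sum = 226 mod 256 = 226 → 8a e2.
Zero-pad H(K) = 8a e2 to 5 bytes: K' = 8a e2 00 00 00.

8ae2000000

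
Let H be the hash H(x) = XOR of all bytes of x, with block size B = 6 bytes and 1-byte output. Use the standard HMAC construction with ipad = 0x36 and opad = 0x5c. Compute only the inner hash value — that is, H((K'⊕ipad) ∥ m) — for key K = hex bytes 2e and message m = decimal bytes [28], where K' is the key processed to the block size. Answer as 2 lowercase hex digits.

32

Key hex bytes 2e is 1 byte ≤ B = 6; zero-pad to 6 bytes: K' = 2e 00 00 00 00 00.
K' ⊕ ipad = 18 36 36 36 36 36.
Inner input = 18 36 36 36 36 36 ∥ 1c.
Inner hash: XOR 18⊕36⊕36⊕36⊕36⊕36⊕1c = 32.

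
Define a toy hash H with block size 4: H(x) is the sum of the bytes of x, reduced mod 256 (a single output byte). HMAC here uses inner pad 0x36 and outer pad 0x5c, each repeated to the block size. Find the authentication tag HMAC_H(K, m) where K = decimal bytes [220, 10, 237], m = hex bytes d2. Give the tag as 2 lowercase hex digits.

ec

Key decimal bytes [220, 10, 237] = dc 0a ed is 3 bytes ≤ B = 4; zero-pad to 4 bytes: K' = dc 0a ed 00.
K' ⊕ ipad = ea 3c db 36.  K' ⊕ opad = 80 56 b1 5c.
Inner input = (K'⊕ipad) ∥ m = ea 3c db 36 ∥ d2.
Inner hash: sum = 234+60+219+54+210 = 777; mod 256 = 9 → 09.
Outer input = (K'⊕opad) ∥ inner = 80 56 b1 5c ∥ 09.
Outer hash (tag): sum = 128+86+177+92+9 = 492; mod 256 = 236 → ec.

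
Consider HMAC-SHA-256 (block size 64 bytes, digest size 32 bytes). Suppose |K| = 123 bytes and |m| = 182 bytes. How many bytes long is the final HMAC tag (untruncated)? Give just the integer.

32

The tag is one SHA-256 digest: 32 bytes.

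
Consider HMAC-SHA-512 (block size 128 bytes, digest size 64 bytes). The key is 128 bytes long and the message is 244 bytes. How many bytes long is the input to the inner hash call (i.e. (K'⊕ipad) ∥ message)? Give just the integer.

372

Key is 128 ≤ 128 bytes, zero-padded: |K'| = 128.
Inner input = (K'⊕ipad) ∥ m → 128 + 244 = 372 bytes.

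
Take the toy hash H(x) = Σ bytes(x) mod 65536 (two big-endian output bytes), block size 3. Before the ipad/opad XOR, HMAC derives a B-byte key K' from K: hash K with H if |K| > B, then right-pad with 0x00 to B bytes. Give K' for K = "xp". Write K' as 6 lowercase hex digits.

Key "xp" = 78 70 is 2 bytes ≤ B = 3; zero-pad to 3 bytes: K' = 78 70 00.

787000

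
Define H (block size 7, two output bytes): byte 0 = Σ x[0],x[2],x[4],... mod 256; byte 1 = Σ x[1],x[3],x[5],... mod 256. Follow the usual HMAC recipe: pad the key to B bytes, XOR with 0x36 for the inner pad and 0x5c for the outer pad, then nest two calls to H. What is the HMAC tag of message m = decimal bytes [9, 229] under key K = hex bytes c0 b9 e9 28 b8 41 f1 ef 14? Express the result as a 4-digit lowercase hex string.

eadc

Key hex bytes c0 b9 e9 28 b8 41 f1 ef 14 is 9 bytes > B = 7, so hash it first: H(key) = 66 11, then zero-pad to 7 bytes: K' = 66 11 00 00 00 00 00.
K' ⊕ ipad = 50 27 36 36 36 36 36.  K' ⊕ opad = 3a 4d 5c 5c 5c 5c 5c.
Inner input = (K'⊕ipad) ∥ m = 50 27 36 36 36 36 36 ∥ 09 e5.
Inner hash: even-index sum = 471 mod 256 = 215; odd-index sum = 156 mod 256 = 156 → d7 9c.
Outer input = (K'⊕opad) ∥ inner = 3a 4d 5c 5c 5c 5c 5c ∥ d7 9c.
Outer hash (tag): even-index sum = 490 mod 256 = 234; odd-index sum = 476 mod 256 = 220 → ea dc.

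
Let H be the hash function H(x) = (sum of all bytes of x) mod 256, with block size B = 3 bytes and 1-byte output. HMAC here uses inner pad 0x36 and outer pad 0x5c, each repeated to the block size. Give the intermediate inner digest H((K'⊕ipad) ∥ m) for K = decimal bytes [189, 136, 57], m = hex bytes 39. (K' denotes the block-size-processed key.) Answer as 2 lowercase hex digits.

91

Key decimal bytes [189, 136, 57] = bd 88 39 is exactly B = 3 bytes: K' = bd 88 39.
K' ⊕ ipad = 8b be 0f.
Inner input = 8b be 0f ∥ 39.
Inner hash: sum = 139+190+15+57 = 401; mod 256 = 145 → 91.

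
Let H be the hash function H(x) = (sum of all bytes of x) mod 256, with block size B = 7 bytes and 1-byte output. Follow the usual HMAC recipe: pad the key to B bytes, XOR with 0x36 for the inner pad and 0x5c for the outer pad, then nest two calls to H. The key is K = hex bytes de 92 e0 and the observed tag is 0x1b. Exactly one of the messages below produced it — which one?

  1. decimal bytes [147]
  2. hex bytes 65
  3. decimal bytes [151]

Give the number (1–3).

2

Key hex bytes de 92 e0 is 3 bytes ≤ B = 7; zero-pad to 7 bytes: K' = de 92 e0 00 00 00 00.
K' ⊕ ipad = e8 a4 d6 36 36 36 36; K' ⊕ opad = 82 ce bc 5c 5c 5c 5c.
m1: inner = H(e8 a4 d6 36 36 36 36 93) = cd; tag = H(82 ce bc 5c 5c 5c 5c cd) = 49
m2: inner = H(e8 a4 d6 36 36 36 36 65) = 9f; tag = H(82 ce bc 5c 5c 5c 5c 9f) = 1b ← matches
m3: inner = H(e8 a4 d6 36 36 36 36 97) = d1; tag = H(82 ce bc 5c 5c 5c 5c d1) = 4d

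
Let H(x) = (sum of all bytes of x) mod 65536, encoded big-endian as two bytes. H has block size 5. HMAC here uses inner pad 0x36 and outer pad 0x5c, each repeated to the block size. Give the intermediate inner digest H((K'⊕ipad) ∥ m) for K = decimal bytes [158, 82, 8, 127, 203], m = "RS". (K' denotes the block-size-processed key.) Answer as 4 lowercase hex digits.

Key decimal bytes [158, 82, 8, 127, 203] = 9e 52 08 7f cb is exactly B = 5 bytes: K' = 9e 52 08 7f cb.
K' ⊕ ipad = a8 64 3e 49 fd.
Inner input = a8 64 3e 49 fd ∥ 52 53.
Inner hash: sum = 168+100+62+73+253+82+83 = 821 → 03 35.

0335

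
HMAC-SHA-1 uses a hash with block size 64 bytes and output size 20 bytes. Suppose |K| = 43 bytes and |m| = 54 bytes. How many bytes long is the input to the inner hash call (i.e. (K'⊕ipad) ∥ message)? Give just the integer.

Key is 43 ≤ 64 bytes, zero-padded: |K'| = 64.
Inner input = (K'⊕ipad) ∥ m → 64 + 54 = 118 bytes.

118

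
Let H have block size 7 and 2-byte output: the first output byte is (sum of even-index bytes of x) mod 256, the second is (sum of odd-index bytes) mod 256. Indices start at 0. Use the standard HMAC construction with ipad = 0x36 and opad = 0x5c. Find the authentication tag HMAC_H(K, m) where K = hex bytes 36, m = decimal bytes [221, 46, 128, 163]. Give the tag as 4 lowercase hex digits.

7d87

Key hex bytes 36 is 1 byte ≤ B = 7; zero-pad to 7 bytes: K' = 36 00 00 00 00 00 00.
K' ⊕ ipad = 00 36 36 36 36 36 36.  K' ⊕ opad = 6a 5c 5c 5c 5c 5c 5c.
Inner input = (K'⊕ipad) ∥ m = 00 36 36 36 36 36 36 ∥ dd 2e 80 a3.
Inner hash: even-index sum = 371 mod 256 = 115; odd-index sum = 511 mod 256 = 255 → 73 ff.
Outer input = (K'⊕opad) ∥ inner = 6a 5c 5c 5c 5c 5c 5c ∥ 73 ff.
Outer hash (tag): even-index sum = 637 mod 256 = 125; odd-index sum = 391 mod 256 = 135 → 7d 87.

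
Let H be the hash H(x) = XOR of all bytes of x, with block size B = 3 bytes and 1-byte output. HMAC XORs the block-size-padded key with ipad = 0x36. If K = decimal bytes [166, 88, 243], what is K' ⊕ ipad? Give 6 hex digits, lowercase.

Key decimal bytes [166, 88, 243] = a6 58 f3 is exactly B = 3 bytes: K' = a6 58 f3.
XOR each byte with 0x36: a6⊕36=90, 58⊕36=6e, f3⊕36=c5.

906ec5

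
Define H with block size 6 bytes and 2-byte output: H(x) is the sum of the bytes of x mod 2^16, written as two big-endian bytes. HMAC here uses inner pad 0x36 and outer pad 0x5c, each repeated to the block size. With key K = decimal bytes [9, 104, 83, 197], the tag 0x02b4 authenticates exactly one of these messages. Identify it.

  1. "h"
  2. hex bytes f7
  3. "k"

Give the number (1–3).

1

Key decimal bytes [9, 104, 83, 197] = 09 68 53 c5 is 4 bytes ≤ B = 6; zero-pad to 6 bytes: K' = 09 68 53 c5 00 00.
K' ⊕ ipad = 3f 5e 65 f3 36 36; K' ⊕ opad = 55 34 0f 99 5c 5c.
m1: inner = H(3f 5e 65 f3 36 36 68) = 02 c9; tag = H(55 34 0f 99 5c 5c 02 c9) = 02b4 ← matches
m2: inner = H(3f 5e 65 f3 36 36 f7) = 03 58; tag = H(55 34 0f 99 5c 5c 03 58) = 0244
m3: inner = H(3f 5e 65 f3 36 36 6b) = 02 cc; tag = H(55 34 0f 99 5c 5c 02 cc) = 02b7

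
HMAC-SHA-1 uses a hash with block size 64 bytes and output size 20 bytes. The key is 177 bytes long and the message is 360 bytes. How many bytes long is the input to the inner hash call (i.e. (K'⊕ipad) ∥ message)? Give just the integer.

Key is 177 > 64 bytes, so it is hashed to 20 bytes then zero-padded to 64: |K'| = 64.
Inner input = (K'⊕ipad) ∥ m → 64 + 360 = 424 bytes.

424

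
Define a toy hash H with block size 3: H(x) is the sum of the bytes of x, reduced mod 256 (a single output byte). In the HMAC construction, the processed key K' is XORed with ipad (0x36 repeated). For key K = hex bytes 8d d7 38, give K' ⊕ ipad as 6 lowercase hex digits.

Key hex bytes 8d d7 38 is exactly B = 3 bytes: K' = 8d d7 38.
XOR each byte with 0x36: 8d⊕36=bb, d7⊕36=e1, 38⊕36=0e.

bbe10e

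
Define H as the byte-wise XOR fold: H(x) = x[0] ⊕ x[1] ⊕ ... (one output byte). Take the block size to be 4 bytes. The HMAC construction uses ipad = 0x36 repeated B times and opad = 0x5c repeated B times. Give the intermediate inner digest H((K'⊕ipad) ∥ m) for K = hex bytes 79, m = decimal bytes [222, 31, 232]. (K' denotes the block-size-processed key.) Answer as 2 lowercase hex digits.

50

Key hex bytes 79 is 1 byte ≤ B = 4; zero-pad to 4 bytes: K' = 79 00 00 00.
K' ⊕ ipad = 4f 36 36 36.
Inner input = 4f 36 36 36 ∥ de 1f e8.
Inner hash: XOR 4f⊕36⊕36⊕36⊕de⊕1f⊕e8 = 50.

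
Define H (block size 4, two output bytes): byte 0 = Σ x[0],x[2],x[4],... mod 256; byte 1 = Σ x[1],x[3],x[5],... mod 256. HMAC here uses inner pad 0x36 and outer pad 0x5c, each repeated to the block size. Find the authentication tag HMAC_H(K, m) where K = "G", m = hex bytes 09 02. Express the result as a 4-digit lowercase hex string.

Key "G" = 47 is 1 byte ≤ B = 4; zero-pad to 4 bytes: K' = 47 00 00 00.
K' ⊕ ipad = 71 36 36 36.  K' ⊕ opad = 1b 5c 5c 5c.
Inner input = (K'⊕ipad) ∥ m = 71 36 36 36 ∥ 09 02.
Inner hash: even-index sum = 176 mod 256 = 176; odd-index sum = 110 mod 256 = 110 → b0 6e.
Outer input = (K'⊕opad) ∥ inner = 1b 5c 5c 5c ∥ b0 6e.
Outer hash (tag): even-index sum = 295 mod 256 = 39; odd-index sum = 294 mod 256 = 38 → 27 26.

2726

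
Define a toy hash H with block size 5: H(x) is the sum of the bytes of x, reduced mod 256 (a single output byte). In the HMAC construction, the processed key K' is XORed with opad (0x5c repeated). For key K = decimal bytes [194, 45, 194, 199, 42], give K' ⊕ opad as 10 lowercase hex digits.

Key decimal bytes [194, 45, 194, 199, 42] = c2 2d c2 c7 2a is exactly B = 5 bytes: K' = c2 2d c2 c7 2a.
XOR each byte with 0x5c: c2⊕5c=9e, 2d⊕5c=71, c2⊕5c=9e, c7⊕5c=9b, 2a⊕5c=76.

9e719e9b76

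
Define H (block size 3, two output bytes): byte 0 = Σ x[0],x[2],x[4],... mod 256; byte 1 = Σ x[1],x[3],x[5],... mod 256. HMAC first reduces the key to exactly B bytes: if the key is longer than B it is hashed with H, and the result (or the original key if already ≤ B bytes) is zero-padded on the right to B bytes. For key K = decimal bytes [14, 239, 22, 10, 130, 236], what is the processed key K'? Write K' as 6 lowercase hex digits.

|K| = 6 > B = 3, so first hash the key.
H(K): even-index sum = 166 mod 256 = 166; odd-index sum = 485 mod 256 = 229 → a6 e5.
Zero-pad H(K) = a6 e5 to 3 bytes: K' = a6 e5 00.

a6e500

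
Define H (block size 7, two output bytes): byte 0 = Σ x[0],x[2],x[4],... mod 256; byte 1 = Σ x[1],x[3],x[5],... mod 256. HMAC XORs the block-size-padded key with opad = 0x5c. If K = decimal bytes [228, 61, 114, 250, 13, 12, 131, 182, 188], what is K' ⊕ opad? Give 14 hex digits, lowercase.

fea55c5c5c5c5c

Key decimal bytes [228, 61, 114, 250, 13, 12, 131, 182, 188] = e4 3d 72 fa 0d 0c 83 b6 bc is 9 bytes > B = 7, so hash it first: H(key) = a2 f9, then zero-pad to 7 bytes: K' = a2 f9 00 00 00 00 00.
XOR each byte with 0x5c: a2⊕5c=fe, f9⊕5c=a5, 00⊕5c=5c, 00⊕5c=5c, 00⊕5c=5c, 00⊕5c=5c, 00⊕5c=5c.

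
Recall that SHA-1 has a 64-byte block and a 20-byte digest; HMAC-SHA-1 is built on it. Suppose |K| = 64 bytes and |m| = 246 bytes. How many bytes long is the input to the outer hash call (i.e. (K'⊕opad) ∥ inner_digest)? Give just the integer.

Key is 64 ≤ 64 bytes, zero-padded: |K'| = 64.
Outer input = (K'⊕opad) ∥ H(inner) → 64 + 20 = 84 bytes.

84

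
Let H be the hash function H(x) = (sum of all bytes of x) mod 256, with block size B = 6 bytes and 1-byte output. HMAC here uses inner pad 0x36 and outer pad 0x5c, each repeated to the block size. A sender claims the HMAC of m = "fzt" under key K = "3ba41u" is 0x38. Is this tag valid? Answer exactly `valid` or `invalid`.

Key "3ba41u" = 33 62 61 34 31 75 is exactly B = 6 bytes: K' = 33 62 61 34 31 75.
K' ⊕ ipad = 05 54 57 02 07 43; K' ⊕ opad = 6f 3e 3d 68 6d 29.
Inner hash: sum = 5+84+87+2+7+67+102+122+116 = 592; mod 256 = 80 → 50.
Outer hash (recomputed tag): sum = 111+62+61+104+109+41+80 = 568; mod 256 = 56 → 38.
Recomputed tag = 38; claimed = 38 → match.

valid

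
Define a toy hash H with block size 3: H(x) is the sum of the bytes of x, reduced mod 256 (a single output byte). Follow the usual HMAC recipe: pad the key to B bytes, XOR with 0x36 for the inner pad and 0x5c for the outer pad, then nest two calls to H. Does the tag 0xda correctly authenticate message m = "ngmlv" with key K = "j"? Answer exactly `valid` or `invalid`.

valid

Key "j" = 6a is 1 byte ≤ B = 3; zero-pad to 3 bytes: K' = 6a 00 00.
K' ⊕ ipad = 5c 36 36; K' ⊕ opad = 36 5c 5c.
Inner hash: sum = 92+54+54+110+103+109+108+118 = 748; mod 256 = 236 → ec.
Outer hash (recomputed tag): sum = 54+92+92+236 = 474; mod 256 = 218 → da.
Recomputed tag = da; claimed = da → match.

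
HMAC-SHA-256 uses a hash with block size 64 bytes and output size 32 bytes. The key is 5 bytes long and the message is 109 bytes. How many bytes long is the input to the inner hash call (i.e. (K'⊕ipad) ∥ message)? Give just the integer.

173

Key is 5 ≤ 64 bytes, zero-padded: |K'| = 64.
Inner input = (K'⊕ipad) ∥ m → 64 + 109 = 173 bytes.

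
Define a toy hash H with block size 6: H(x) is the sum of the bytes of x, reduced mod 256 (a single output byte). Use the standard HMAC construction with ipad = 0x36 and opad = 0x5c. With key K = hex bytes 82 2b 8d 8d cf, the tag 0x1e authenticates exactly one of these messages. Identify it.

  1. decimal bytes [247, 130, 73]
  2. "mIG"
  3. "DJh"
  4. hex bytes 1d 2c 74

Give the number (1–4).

Key hex bytes 82 2b 8d 8d cf is 5 bytes ≤ B = 6; zero-pad to 6 bytes: K' = 82 2b 8d 8d cf 00.
K' ⊕ ipad = b4 1d bb bb f9 36; K' ⊕ opad = de 77 d1 d1 93 5c.
m1: inner = H(b4 1d bb bb f9 36 f7 82 49) = 38; tag = H(de 77 d1 d1 93 5c 38) = 1e ← matches
m2: inner = H(b4 1d bb bb f9 36 6d 49 47) = 73; tag = H(de 77 d1 d1 93 5c 73) = 59
m3: inner = H(b4 1d bb bb f9 36 44 4a 68) = 6c; tag = H(de 77 d1 d1 93 5c 6c) = 52
m4: inner = H(b4 1d bb bb f9 36 1d 2c 74) = 33; tag = H(de 77 d1 d1 93 5c 33) = 19

1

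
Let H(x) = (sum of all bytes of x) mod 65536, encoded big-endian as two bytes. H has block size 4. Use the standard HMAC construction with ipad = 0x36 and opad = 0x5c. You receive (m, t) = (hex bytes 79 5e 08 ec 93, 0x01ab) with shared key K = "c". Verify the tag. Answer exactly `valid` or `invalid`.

valid

Key "c" = 63 is 1 byte ≤ B = 4; zero-pad to 4 bytes: K' = 63 00 00 00.
K' ⊕ ipad = 55 36 36 36; K' ⊕ opad = 3f 5c 5c 5c.
Inner hash: sum = 85+54+54+54+121+94+8+236+147 = 853 → 03 55.
Outer hash (recomputed tag): sum = 63+92+92+92+3+85 = 427 → 01 ab.
Recomputed tag = 01ab; claimed = 01ab → match.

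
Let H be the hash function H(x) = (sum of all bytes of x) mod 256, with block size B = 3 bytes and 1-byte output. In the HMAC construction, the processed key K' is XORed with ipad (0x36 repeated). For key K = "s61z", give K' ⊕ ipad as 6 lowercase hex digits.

Key "s61z" = 73 36 31 7a is 4 bytes > B = 3, so hash it first: H(key) = 54, then zero-pad to 3 bytes: K' = 54 00 00.
XOR each byte with 0x36: 54⊕36=62, 00⊕36=36, 00⊕36=36.

623636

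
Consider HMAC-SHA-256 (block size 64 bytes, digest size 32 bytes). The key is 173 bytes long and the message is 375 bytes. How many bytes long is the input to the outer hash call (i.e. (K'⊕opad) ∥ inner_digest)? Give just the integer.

96

Key is 173 > 64 bytes, so it is hashed to 32 bytes then zero-padded to 64: |K'| = 64.
Outer input = (K'⊕opad) ∥ H(inner) → 64 + 32 = 96 bytes.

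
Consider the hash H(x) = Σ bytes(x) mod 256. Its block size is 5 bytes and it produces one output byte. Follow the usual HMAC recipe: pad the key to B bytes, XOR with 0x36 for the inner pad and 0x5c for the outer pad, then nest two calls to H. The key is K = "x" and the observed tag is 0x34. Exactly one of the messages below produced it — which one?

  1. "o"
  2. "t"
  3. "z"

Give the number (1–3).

Key "x" = 78 is 1 byte ≤ B = 5; zero-pad to 5 bytes: K' = 78 00 00 00 00.
K' ⊕ ipad = 4e 36 36 36 36; K' ⊕ opad = 24 5c 5c 5c 5c.
m1: inner = H(4e 36 36 36 36 6f) = 95; tag = H(24 5c 5c 5c 5c 95) = 29
m2: inner = H(4e 36 36 36 36 74) = 9a; tag = H(24 5c 5c 5c 5c 9a) = 2e
m3: inner = H(4e 36 36 36 36 7a) = a0; tag = H(24 5c 5c 5c 5c a0) = 34 ← matches

3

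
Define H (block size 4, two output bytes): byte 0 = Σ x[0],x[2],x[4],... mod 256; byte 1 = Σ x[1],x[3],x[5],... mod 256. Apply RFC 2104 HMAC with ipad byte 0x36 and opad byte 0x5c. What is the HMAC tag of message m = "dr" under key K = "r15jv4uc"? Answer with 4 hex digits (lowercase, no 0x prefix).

Key "r15jv4uc" = 72 31 35 6a 76 34 75 63 is 8 bytes > B = 4, so hash it first: H(key) = 92 32, then zero-pad to 4 bytes: K' = 92 32 00 00.
K' ⊕ ipad = a4 04 36 36.  K' ⊕ opad = ce 6e 5c 5c.
Inner input = (K'⊕ipad) ∥ m = a4 04 36 36 ∥ 64 72.
Inner hash: even-index sum = 318 mod 256 = 62; odd-index sum = 172 mod 256 = 172 → 3e ac.
Outer input = (K'⊕opad) ∥ inner = ce 6e 5c 5c ∥ 3e ac.
Outer hash (tag): even-index sum = 360 mod 256 = 104; odd-index sum = 374 mod 256 = 118 → 68 76.

6876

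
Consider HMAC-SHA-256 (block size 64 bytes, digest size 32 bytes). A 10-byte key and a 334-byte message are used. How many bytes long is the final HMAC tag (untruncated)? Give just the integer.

The tag is one SHA-256 digest: 32 bytes.

32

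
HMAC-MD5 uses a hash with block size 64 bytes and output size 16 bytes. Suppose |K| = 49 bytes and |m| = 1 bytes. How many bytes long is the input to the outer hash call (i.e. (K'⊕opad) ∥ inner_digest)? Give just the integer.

80

Key is 49 ≤ 64 bytes, zero-padded: |K'| = 64.
Outer input = (K'⊕opad) ∥ H(inner) → 64 + 16 = 80 bytes.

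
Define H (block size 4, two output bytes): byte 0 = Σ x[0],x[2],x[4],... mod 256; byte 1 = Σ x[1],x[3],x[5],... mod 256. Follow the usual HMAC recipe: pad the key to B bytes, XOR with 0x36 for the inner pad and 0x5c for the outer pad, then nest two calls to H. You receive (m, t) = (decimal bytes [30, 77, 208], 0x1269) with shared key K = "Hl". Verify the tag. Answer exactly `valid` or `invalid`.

valid

Key "Hl" = 48 6c is 2 bytes ≤ B = 4; zero-pad to 4 bytes: K' = 48 6c 00 00.
K' ⊕ ipad = 7e 5a 36 36; K' ⊕ opad = 14 30 5c 5c.
Inner hash: even-index sum = 418 mod 256 = 162; odd-index sum = 221 mod 256 = 221 → a2 dd.
Outer hash (recomputed tag): even-index sum = 274 mod 256 = 18; odd-index sum = 361 mod 256 = 105 → 12 69.
Recomputed tag = 1269; claimed = 1269 → match.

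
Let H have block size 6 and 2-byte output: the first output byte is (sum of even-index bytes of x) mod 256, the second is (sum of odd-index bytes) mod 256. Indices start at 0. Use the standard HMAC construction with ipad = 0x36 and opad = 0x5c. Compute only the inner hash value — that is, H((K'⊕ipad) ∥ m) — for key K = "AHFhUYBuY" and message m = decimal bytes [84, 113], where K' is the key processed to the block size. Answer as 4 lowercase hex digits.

0125

Key "AHFhUYBuY" = 41 48 46 68 55 59 42 75 59 is 9 bytes > B = 6, so hash it first: H(key) = 77 7e, then zero-pad to 6 bytes: K' = 77 7e 00 00 00 00.
K' ⊕ ipad = 41 48 36 36 36 36.
Inner input = 41 48 36 36 36 36 ∥ 54 71.
Inner hash: even-index sum = 257 mod 256 = 1; odd-index sum = 293 mod 256 = 37 → 01 25.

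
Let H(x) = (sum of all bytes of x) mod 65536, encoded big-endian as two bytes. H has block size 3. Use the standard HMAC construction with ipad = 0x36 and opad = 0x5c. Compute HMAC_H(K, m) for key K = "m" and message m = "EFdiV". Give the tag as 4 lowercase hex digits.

Key "m" = 6d is 1 byte ≤ B = 3; zero-pad to 3 bytes: K' = 6d 00 00.
K' ⊕ ipad = 5b 36 36.  K' ⊕ opad = 31 5c 5c.
Inner input = (K'⊕ipad) ∥ m = 5b 36 36 ∥ 45 46 64 69 56.
Inner hash: sum = 91+54+54+69+70+100+105+86 = 629 → 02 75.
Outer input = (K'⊕opad) ∥ inner = 31 5c 5c ∥ 02 75.
Outer hash (tag): sum = 49+92+92+2+117 = 352 → 01 60.

0160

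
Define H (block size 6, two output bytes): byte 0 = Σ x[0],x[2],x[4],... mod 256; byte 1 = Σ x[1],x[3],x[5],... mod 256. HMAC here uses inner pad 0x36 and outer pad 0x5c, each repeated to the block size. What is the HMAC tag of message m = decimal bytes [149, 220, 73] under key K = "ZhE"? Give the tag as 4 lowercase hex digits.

6e92

Key "ZhE" = 5a 68 45 is 3 bytes ≤ B = 6; zero-pad to 6 bytes: K' = 5a 68 45 00 00 00.
K' ⊕ ipad = 6c 5e 73 36 36 36.  K' ⊕ opad = 06 34 19 5c 5c 5c.
Inner input = (K'⊕ipad) ∥ m = 6c 5e 73 36 36 36 ∥ 95 dc 49.
Inner hash: even-index sum = 499 mod 256 = 243; odd-index sum = 422 mod 256 = 166 → f3 a6.
Outer input = (K'⊕opad) ∥ inner = 06 34 19 5c 5c 5c ∥ f3 a6.
Outer hash (tag): even-index sum = 366 mod 256 = 110; odd-index sum = 402 mod 256 = 146 → 6e 92.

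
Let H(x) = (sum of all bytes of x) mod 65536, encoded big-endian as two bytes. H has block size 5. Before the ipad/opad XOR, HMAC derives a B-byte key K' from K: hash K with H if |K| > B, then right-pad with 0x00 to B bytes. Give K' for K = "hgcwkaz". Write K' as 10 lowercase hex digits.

02ef000000

|K| = 7 > B = 5, so first hash the key.
H(K): sum = 104+103+99+119+107+97+122 = 751 → 02 ef.
Zero-pad H(K) = 02 ef to 5 bytes: K' = 02 ef 00 00 00.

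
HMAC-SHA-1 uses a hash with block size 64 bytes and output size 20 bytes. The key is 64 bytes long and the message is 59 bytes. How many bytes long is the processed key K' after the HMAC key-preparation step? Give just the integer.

64

Key is 64 ≤ 64 bytes, zero-padded: |K'| = 64.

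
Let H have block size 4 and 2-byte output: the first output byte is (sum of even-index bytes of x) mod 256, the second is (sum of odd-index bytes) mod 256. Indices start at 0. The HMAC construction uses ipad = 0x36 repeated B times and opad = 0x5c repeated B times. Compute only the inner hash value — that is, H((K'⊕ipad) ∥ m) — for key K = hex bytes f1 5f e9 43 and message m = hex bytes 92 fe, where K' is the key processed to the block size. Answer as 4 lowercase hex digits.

38dc

Key hex bytes f1 5f e9 43 is exactly B = 4 bytes: K' = f1 5f e9 43.
K' ⊕ ipad = c7 69 df 75.
Inner input = c7 69 df 75 ∥ 92 fe.
Inner hash: even-index sum = 568 mod 256 = 56; odd-index sum = 476 mod 256 = 220 → 38 dc.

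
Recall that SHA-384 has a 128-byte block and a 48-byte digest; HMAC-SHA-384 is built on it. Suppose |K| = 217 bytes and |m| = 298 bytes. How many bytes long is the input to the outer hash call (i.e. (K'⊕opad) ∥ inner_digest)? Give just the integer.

176

Key is 217 > 128 bytes, so it is hashed to 48 bytes then zero-padded to 128: |K'| = 128.
Outer input = (K'⊕opad) ∥ H(inner) → 128 + 48 = 176 bytes.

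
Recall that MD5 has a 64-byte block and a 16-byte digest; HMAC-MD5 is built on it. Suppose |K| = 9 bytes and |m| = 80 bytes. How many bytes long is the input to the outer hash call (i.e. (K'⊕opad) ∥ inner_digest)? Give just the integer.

Key is 9 ≤ 64 bytes, zero-padded: |K'| = 64.
Outer input = (K'⊕opad) ∥ H(inner) → 64 + 16 = 80 bytes.

80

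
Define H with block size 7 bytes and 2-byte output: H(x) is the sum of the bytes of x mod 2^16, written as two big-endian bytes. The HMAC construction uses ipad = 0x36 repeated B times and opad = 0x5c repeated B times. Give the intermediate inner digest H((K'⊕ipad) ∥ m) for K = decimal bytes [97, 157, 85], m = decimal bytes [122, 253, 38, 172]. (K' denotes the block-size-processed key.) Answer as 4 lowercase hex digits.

Key decimal bytes [97, 157, 85] = 61 9d 55 is 3 bytes ≤ B = 7; zero-pad to 7 bytes: K' = 61 9d 55 00 00 00 00.
K' ⊕ ipad = 57 ab 63 36 36 36 36.
Inner input = 57 ab 63 36 36 36 36 ∥ 7a fd 26 ac.
Inner hash: sum = 87+171+99+54+54+54+54+122+253+38+172 = 1158 → 04 86.

0486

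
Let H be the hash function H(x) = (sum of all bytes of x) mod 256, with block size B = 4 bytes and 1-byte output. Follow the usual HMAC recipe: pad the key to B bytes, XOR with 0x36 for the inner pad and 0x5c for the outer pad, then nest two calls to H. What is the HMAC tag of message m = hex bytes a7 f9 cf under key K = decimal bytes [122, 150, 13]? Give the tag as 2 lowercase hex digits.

Key decimal bytes [122, 150, 13] = 7a 96 0d is 3 bytes ≤ B = 4; zero-pad to 4 bytes: K' = 7a 96 0d 00.
K' ⊕ ipad = 4c a0 3b 36.  K' ⊕ opad = 26 ca 51 5c.
Inner input = (K'⊕ipad) ∥ m = 4c a0 3b 36 ∥ a7 f9 cf.
Inner hash: sum = 76+160+59+54+167+249+207 = 972; mod 256 = 204 → cc.
Outer input = (K'⊕opad) ∥ inner = 26 ca 51 5c ∥ cc.
Outer hash (tag): sum = 38+202+81+92+204 = 617; mod 256 = 105 → 69.

69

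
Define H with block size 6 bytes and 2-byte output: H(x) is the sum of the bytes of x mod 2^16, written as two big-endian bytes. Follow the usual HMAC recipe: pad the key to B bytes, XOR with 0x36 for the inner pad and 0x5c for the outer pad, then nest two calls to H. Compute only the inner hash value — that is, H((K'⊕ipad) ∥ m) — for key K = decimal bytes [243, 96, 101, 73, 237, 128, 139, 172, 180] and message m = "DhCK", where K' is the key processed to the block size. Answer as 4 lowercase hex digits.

Key decimal bytes [243, 96, 101, 73, 237, 128, 139, 172, 180] = f3 60 65 49 ed 80 8b ac b4 is 9 bytes > B = 6, so hash it first: H(key) = 05 59, then zero-pad to 6 bytes: K' = 05 59 00 00 00 00.
K' ⊕ ipad = 33 6f 36 36 36 36.
Inner input = 33 6f 36 36 36 36 ∥ 44 68 43 4b.
Inner hash: sum = 51+111+54+54+54+54+68+104+67+75 = 692 → 02 b4.

02b4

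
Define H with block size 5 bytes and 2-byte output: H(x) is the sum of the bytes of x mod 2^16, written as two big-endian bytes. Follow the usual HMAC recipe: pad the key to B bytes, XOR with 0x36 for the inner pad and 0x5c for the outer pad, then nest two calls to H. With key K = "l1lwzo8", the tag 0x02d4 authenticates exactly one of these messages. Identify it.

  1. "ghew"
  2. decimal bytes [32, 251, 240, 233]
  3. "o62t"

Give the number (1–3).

Key "l1lwzo8" = 6c 31 6c 77 7a 6f 38 is 7 bytes > B = 5, so hash it first: H(key) = 02 a1, then zero-pad to 5 bytes: K' = 02 a1 00 00 00.
K' ⊕ ipad = 34 97 36 36 36; K' ⊕ opad = 5e fd 5c 5c 5c.
m1: inner = H(34 97 36 36 36 67 68 65 77) = 03 18; tag = H(5e fd 5c 5c 5c 03 18) = 028a
m2: inner = H(34 97 36 36 36 20 fb f0 e9) = 04 61; tag = H(5e fd 5c 5c 5c 04 61) = 02d4 ← matches
m3: inner = H(34 97 36 36 36 6f 36 32 74) = 02 b8; tag = H(5e fd 5c 5c 5c 02 b8) = 0329

2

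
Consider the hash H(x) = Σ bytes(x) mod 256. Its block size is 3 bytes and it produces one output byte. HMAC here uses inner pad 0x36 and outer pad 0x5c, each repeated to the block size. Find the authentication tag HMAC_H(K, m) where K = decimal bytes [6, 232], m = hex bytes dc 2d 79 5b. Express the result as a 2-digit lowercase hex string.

Key decimal bytes [6, 232] = 06 e8 is 2 bytes ≤ B = 3; zero-pad to 3 bytes: K' = 06 e8 00.
K' ⊕ ipad = 30 de 36.  K' ⊕ opad = 5a b4 5c.
Inner input = (K'⊕ipad) ∥ m = 30 de 36 ∥ dc 2d 79 5b.
Inner hash: sum = 48+222+54+220+45+121+91 = 801; mod 256 = 33 → 21.
Outer input = (K'⊕opad) ∥ inner = 5a b4 5c ∥ 21.
Outer hash (tag): sum = 90+180+92+33 = 395; mod 256 = 139 → 8b.

8b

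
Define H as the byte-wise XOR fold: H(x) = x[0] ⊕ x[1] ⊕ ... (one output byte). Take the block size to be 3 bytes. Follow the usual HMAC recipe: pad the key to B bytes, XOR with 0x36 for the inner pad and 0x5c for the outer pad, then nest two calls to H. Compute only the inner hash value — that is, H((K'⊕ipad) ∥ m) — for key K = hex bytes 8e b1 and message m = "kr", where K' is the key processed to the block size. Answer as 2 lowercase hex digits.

Key hex bytes 8e b1 is 2 bytes ≤ B = 3; zero-pad to 3 bytes: K' = 8e b1 00.
K' ⊕ ipad = b8 87 36.
Inner input = b8 87 36 ∥ 6b 72.
Inner hash: XOR b8⊕87⊕36⊕6b⊕72 = 10.

10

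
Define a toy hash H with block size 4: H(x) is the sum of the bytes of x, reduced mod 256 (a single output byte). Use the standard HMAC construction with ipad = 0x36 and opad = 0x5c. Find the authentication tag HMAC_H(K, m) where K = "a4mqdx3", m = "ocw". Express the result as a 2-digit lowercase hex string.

91

Key "a4mqdx3" = 61 34 6d 71 64 78 33 is 7 bytes > B = 4, so hash it first: H(key) = 82, then zero-pad to 4 bytes: K' = 82 00 00 00.
K' ⊕ ipad = b4 36 36 36.  K' ⊕ opad = de 5c 5c 5c.
Inner input = (K'⊕ipad) ∥ m = b4 36 36 36 ∥ 6f 63 77.
Inner hash: sum = 180+54+54+54+111+99+119 = 671; mod 256 = 159 → 9f.
Outer input = (K'⊕opad) ∥ inner = de 5c 5c 5c ∥ 9f.
Outer hash (tag): sum = 222+92+92+92+159 = 657; mod 256 = 145 → 91.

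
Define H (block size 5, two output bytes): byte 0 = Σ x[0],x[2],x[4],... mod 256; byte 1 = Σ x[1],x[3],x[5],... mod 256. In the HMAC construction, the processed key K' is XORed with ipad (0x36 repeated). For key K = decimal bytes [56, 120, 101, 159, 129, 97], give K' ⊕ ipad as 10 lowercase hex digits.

284e363636

Key decimal bytes [56, 120, 101, 159, 129, 97] = 38 78 65 9f 81 61 is 6 bytes > B = 5, so hash it first: H(key) = 1e 78, then zero-pad to 5 bytes: K' = 1e 78 00 00 00.
XOR each byte with 0x36: 1e⊕36=28, 78⊕36=4e, 00⊕36=36, 00⊕36=36, 00⊕36=36.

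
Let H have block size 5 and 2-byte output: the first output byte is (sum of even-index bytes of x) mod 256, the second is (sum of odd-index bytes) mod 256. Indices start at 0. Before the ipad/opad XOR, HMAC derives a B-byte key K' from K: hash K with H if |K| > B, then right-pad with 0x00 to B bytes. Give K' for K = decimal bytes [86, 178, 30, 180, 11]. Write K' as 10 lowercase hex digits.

56b21eb40b

Key decimal bytes [86, 178, 30, 180, 11] = 56 b2 1e b4 0b is exactly B = 5 bytes: K' = 56 b2 1e b4 0b.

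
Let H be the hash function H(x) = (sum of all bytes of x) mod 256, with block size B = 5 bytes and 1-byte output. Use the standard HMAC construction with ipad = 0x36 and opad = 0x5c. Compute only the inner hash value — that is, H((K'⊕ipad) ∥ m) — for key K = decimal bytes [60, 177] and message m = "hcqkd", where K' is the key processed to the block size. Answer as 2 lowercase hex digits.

3e

Key decimal bytes [60, 177] = 3c b1 is 2 bytes ≤ B = 5; zero-pad to 5 bytes: K' = 3c b1 00 00 00.
K' ⊕ ipad = 0a 87 36 36 36.
Inner input = 0a 87 36 36 36 ∥ 68 63 71 6b 64.
Inner hash: sum = 10+135+54+54+54+104+99+113+107+100 = 830; mod 256 = 62 → 3e.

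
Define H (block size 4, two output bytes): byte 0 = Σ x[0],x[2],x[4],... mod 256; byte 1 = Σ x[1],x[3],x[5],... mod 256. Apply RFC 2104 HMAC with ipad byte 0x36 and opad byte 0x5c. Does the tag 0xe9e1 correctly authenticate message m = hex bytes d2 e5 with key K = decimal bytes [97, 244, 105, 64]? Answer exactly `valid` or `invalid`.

invalid

Key decimal bytes [97, 244, 105, 64] = 61 f4 69 40 is exactly B = 4 bytes: K' = 61 f4 69 40.
K' ⊕ ipad = 57 c2 5f 76; K' ⊕ opad = 3d a8 35 1c.
Inner hash: even-index sum = 392 mod 256 = 136; odd-index sum = 541 mod 256 = 29 → 88 1d.
Outer hash (recomputed tag): even-index sum = 250 mod 256 = 250; odd-index sum = 225 mod 256 = 225 → fa e1.
Recomputed tag = fae1; claimed = e9e1 → mismatch.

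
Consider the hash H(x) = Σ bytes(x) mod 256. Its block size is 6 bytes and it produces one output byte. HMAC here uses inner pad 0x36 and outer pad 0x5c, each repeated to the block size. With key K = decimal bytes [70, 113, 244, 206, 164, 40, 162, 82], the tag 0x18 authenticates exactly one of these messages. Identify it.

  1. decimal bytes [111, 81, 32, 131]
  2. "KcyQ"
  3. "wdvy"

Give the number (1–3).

Key decimal bytes [70, 113, 244, 206, 164, 40, 162, 82] = 46 71 f4 ce a4 28 a2 52 is 8 bytes > B = 6, so hash it first: H(key) = 39, then zero-pad to 6 bytes: K' = 39 00 00 00 00 00.
K' ⊕ ipad = 0f 36 36 36 36 36; K' ⊕ opad = 65 5c 5c 5c 5c 5c.
m1: inner = H(0f 36 36 36 36 36 6f 51 20 83) = 80; tag = H(65 5c 5c 5c 5c 5c 80) = b1
m2: inner = H(0f 36 36 36 36 36 4b 63 79 51) = 95; tag = H(65 5c 5c 5c 5c 5c 95) = c6
m3: inner = H(0f 36 36 36 36 36 77 64 76 79) = e7; tag = H(65 5c 5c 5c 5c 5c e7) = 18 ← matches

3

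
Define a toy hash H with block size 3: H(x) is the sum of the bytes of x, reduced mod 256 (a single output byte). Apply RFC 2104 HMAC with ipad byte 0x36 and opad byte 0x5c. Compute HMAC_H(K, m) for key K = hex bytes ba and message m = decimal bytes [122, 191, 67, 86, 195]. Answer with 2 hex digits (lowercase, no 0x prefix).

Key hex bytes ba is 1 byte ≤ B = 3; zero-pad to 3 bytes: K' = ba 00 00.
K' ⊕ ipad = 8c 36 36.  K' ⊕ opad = e6 5c 5c.
Inner input = (K'⊕ipad) ∥ m = 8c 36 36 ∥ 7a bf 43 56 c3.
Inner hash: sum = 140+54+54+122+191+67+86+195 = 909; mod 256 = 141 → 8d.
Outer input = (K'⊕opad) ∥ inner = e6 5c 5c ∥ 8d.
Outer hash (tag): sum = 230+92+92+141 = 555; mod 256 = 43 → 2b.

2b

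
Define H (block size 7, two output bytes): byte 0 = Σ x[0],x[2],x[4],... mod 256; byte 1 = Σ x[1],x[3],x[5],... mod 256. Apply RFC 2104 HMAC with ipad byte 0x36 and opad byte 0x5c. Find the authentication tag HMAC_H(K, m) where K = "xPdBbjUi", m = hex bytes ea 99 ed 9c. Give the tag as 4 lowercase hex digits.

Key "xPdBbjUi" = 78 50 64 42 62 6a 55 69 is 8 bytes > B = 7, so hash it first: H(key) = 93 65, then zero-pad to 7 bytes: K' = 93 65 00 00 00 00 00.
K' ⊕ ipad = a5 53 36 36 36 36 36.  K' ⊕ opad = cf 39 5c 5c 5c 5c 5c.
Inner input = (K'⊕ipad) ∥ m = a5 53 36 36 36 36 36 ∥ ea 99 ed 9c.
Inner hash: even-index sum = 636 mod 256 = 124; odd-index sum = 662 mod 256 = 150 → 7c 96.
Outer input = (K'⊕opad) ∥ inner = cf 39 5c 5c 5c 5c 5c ∥ 7c 96.
Outer hash (tag): even-index sum = 633 mod 256 = 121; odd-index sum = 365 mod 256 = 109 → 79 6d.

796d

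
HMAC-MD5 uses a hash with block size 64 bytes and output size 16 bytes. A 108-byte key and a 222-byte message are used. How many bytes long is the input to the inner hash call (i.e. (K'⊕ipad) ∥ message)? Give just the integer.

286

Key is 108 > 64 bytes, so it is hashed to 16 bytes then zero-padded to 64: |K'| = 64.
Inner input = (K'⊕ipad) ∥ m → 64 + 222 = 286 bytes.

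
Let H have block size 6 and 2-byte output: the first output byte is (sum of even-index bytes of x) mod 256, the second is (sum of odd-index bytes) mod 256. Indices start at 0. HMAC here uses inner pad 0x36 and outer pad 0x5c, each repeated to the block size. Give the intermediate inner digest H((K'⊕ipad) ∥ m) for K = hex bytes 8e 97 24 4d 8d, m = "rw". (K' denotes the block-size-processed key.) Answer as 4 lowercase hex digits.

f7c9

Key hex bytes 8e 97 24 4d 8d is 5 bytes ≤ B = 6; zero-pad to 6 bytes: K' = 8e 97 24 4d 8d 00.
K' ⊕ ipad = b8 a1 12 7b bb 36.
Inner input = b8 a1 12 7b bb 36 ∥ 72 77.
Inner hash: even-index sum = 503 mod 256 = 247; odd-index sum = 457 mod 256 = 201 → f7 c9.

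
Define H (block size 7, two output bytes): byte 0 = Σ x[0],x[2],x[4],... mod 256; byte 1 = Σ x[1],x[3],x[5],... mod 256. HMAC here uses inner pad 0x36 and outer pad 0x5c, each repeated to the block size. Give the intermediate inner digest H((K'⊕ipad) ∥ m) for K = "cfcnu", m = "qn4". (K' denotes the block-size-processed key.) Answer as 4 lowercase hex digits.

Key "cfcnu" = 63 66 63 6e 75 is 5 bytes ≤ B = 7; zero-pad to 7 bytes: K' = 63 66 63 6e 75 00 00.
K' ⊕ ipad = 55 50 55 58 43 36 36.
Inner input = 55 50 55 58 43 36 36 ∥ 71 6e 34.
Inner hash: even-index sum = 401 mod 256 = 145; odd-index sum = 387 mod 256 = 131 → 91 83.

9183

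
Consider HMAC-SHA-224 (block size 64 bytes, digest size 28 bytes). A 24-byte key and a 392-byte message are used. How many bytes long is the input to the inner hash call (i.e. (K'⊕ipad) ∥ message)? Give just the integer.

456

Key is 24 ≤ 64 bytes, zero-padded: |K'| = 64.
Inner input = (K'⊕ipad) ∥ m → 64 + 392 = 456 bytes.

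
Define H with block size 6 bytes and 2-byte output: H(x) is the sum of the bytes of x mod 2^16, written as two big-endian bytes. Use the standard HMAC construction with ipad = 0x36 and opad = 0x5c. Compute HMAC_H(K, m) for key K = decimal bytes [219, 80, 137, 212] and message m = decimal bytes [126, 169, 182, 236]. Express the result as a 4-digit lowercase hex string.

02d7

Key decimal bytes [219, 80, 137, 212] = db 50 89 d4 is 4 bytes ≤ B = 6; zero-pad to 6 bytes: K' = db 50 89 d4 00 00.
K' ⊕ ipad = ed 66 bf e2 36 36.  K' ⊕ opad = 87 0c d5 88 5c 5c.
Inner input = (K'⊕ipad) ∥ m = ed 66 bf e2 36 36 ∥ 7e a9 b6 ec.
Inner hash: sum = 237+102+191+226+54+54+126+169+182+236 = 1577 → 06 29.
Outer input = (K'⊕opad) ∥ inner = 87 0c d5 88 5c 5c ∥ 06 29.
Outer hash (tag): sum = 135+12+213+136+92+92+6+41 = 727 → 02 d7.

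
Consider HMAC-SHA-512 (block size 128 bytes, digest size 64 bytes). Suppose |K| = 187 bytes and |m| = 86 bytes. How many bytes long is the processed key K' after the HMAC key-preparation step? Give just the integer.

Key is 187 > 128 bytes, so it is hashed to 64 bytes then zero-padded to 128: |K'| = 128.

128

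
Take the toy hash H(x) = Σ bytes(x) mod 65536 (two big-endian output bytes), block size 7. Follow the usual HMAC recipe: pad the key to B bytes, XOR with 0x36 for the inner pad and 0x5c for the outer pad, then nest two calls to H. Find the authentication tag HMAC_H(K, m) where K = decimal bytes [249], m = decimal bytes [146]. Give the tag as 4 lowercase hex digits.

Key decimal bytes [249] = f9 is 1 byte ≤ B = 7; zero-pad to 7 bytes: K' = f9 00 00 00 00 00 00.
K' ⊕ ipad = cf 36 36 36 36 36 36.  K' ⊕ opad = a5 5c 5c 5c 5c 5c 5c.
Inner input = (K'⊕ipad) ∥ m = cf 36 36 36 36 36 36 ∥ 92.
Inner hash: sum = 207+54+54+54+54+54+54+146 = 677 → 02 a5.
Outer input = (K'⊕opad) ∥ inner = a5 5c 5c 5c 5c 5c 5c ∥ 02 a5.
Outer hash (tag): sum = 165+92+92+92+92+92+92+2+165 = 884 → 03 74.

0374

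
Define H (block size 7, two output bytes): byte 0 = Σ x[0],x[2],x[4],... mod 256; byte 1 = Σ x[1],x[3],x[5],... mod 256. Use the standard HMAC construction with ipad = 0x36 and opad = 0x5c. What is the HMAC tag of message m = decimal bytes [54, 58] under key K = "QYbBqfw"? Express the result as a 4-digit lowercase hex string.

0cda

Key "QYbBqfw" = 51 59 62 42 71 66 77 is exactly B = 7 bytes: K' = 51 59 62 42 71 66 77.
K' ⊕ ipad = 67 6f 54 74 47 50 41.  K' ⊕ opad = 0d 05 3e 1e 2d 3a 2b.
Inner input = (K'⊕ipad) ∥ m = 67 6f 54 74 47 50 41 ∥ 36 3a.
Inner hash: even-index sum = 381 mod 256 = 125; odd-index sum = 361 mod 256 = 105 → 7d 69.
Outer input = (K'⊕opad) ∥ inner = 0d 05 3e 1e 2d 3a 2b ∥ 7d 69.
Outer hash (tag): even-index sum = 268 mod 256 = 12; odd-index sum = 218 mod 256 = 218 → 0c da.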